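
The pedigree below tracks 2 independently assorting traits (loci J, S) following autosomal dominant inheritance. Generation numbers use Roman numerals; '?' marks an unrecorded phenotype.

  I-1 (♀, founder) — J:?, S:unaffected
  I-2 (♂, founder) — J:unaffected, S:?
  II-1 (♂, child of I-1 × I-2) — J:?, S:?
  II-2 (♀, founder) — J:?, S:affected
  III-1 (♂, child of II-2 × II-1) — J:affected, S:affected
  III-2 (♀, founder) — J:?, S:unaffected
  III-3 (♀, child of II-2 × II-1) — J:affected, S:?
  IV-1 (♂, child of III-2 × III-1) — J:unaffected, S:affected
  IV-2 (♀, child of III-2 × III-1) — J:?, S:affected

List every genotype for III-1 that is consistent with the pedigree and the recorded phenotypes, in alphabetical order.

III-1 ∈ {Jj SS, Jj Ss}

J/I-1 ? ·: jj|Jj|JJ
J/I-2 un ·: jj
J/II-1 ? I-1×I-2: jj|Jj
J/II-2 ? ·: jj|Jj|JJ
J/III-1 aff II-2×II-1: Jj
J/III-2 ? ·: jj|Jj
J/III-3 aff II-2×II-1: Jj|JJ
J/IV-1 un III-2×III-1: jj
J/IV-2 ? III-2×III-1: jj|Jj|JJ
⇒ J over [I-1,I-2,II-1,II-2,III-1,III-2,III-3,IV-1,IV-2]: 70 consistent
S/I-1 un ·: ss
S/I-2 ? ·: ss|Ss|SS
S/II-1 ? I-1×I-2: ss|Ss
S/II-2 aff ·: Ss|SS
S/III-1 aff II-2×II-1: Ss|SS
S/III-2 un ·: ss
S/III-3 ? II-2×II-1: ss|Ss|SS
S/IV-1 aff III-2×III-1: Ss
S/IV-2 aff III-2×III-1: Ss
⇒ S over [I-1,I-2,II-1,II-2,III-1,III-2,III-3,IV-1,IV-2]: 26 consistent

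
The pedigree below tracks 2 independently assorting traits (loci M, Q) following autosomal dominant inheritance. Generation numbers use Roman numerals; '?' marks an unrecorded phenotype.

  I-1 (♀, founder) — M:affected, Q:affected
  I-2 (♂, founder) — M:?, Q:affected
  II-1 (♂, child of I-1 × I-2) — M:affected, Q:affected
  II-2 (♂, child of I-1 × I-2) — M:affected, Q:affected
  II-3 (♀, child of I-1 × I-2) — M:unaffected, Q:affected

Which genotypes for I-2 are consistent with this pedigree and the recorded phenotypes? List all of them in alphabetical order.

I-2 ∈ {Mm QQ, Mm Qq, mm QQ, mm Qq}

M/I-1 aff ·: Mm
M/I-2 ? ·: mm|Mm
M/II-1 aff I-1×I-2: Mm|MM
M/II-2 aff I-1×I-2: Mm|MM
M/II-3 un I-1×I-2: mm
⇒ M over [I-1,I-2,II-1,II-2,II-3]: 5 consistent
Q/I-1 aff ·: Qq|QQ
Q/I-2 aff ·: Qq|QQ
Q/II-1 aff I-1×I-2: Qq|QQ
Q/II-2 aff I-1×I-2: Qq|QQ
Q/II-3 aff I-1×I-2: Qq|QQ
⇒ Q over [I-1,I-2,II-1,II-2,II-3]: 25 consistent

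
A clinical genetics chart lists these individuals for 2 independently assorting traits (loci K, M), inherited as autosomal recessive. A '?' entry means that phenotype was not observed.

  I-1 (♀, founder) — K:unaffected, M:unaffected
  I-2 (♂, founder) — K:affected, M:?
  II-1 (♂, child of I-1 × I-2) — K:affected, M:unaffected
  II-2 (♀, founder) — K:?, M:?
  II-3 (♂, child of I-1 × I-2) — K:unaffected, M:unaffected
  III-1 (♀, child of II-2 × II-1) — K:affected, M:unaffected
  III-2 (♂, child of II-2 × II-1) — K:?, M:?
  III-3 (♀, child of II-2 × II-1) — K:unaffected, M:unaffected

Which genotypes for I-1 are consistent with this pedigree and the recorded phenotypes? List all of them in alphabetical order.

K/I-1 un ·: Kk
K/I-2 aff ·: kk
K/II-1 aff I-1×I-2: kk
K/II-2 ? ·: Kk
K/II-3 un I-1×I-2: Kk
K/III-1 aff II-2×II-1: kk
K/III-2 ? II-2×II-1: Kk|kk
K/III-3 un II-2×II-1: Kk
⇒ K over [I-1,I-2,II-1,II-2,II-3,III-1,III-2,III-3]: 2 consistent
M/I-1 un ·: MM|Mm
M/I-2 ? ·: MM|Mm|mm
M/II-1 un I-1×I-2: MM|Mm
M/II-2 ? ·: MM|Mm|mm
M/II-3 un I-1×I-2: MM|Mm
M/III-1 un II-2×II-1: MM|Mm
M/III-2 ? II-2×II-1: MM|Mm|mm
M/III-3 un II-2×II-1: MM|Mm
⇒ M over [I-1,I-2,II-1,II-2,II-3,III-1,III-2,III-3]: 246 consistent

I-1 ∈ {Kk MM, Kk Mm}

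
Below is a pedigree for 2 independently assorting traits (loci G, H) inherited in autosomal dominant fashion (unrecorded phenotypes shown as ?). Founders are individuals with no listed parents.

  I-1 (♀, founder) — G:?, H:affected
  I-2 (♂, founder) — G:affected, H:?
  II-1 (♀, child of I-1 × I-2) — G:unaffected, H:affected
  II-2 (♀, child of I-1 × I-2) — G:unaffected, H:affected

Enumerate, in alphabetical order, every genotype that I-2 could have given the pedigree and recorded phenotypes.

I-2 ∈ {Gg HH, Gg Hh, Gg hh}

G/I-1 ? ·: gg|Gg
G/I-2 aff ·: Gg
G/II-1 un I-1×I-2: gg
G/II-2 un I-1×I-2: gg
⇒ G over [I-1,I-2,II-1,II-2]: 2 consistent
H/I-1 aff ·: Hh|HH
H/I-2 ? ·: hh|Hh|HH
H/II-1 aff I-1×I-2: Hh|HH
H/II-2 aff I-1×I-2: Hh|HH
⇒ H over [I-1,I-2,II-1,II-2]: 15 consistent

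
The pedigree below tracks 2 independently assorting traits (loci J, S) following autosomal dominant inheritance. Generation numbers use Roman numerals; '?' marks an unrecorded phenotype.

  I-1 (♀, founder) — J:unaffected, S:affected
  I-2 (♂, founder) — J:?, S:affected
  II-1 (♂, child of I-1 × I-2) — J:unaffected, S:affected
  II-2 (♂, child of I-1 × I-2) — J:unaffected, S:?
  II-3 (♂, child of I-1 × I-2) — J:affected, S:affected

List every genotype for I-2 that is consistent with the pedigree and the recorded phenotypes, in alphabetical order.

J/I-1 un ·: jj
J/I-2 ? ·: Jj
J/II-1 un I-1×I-2: jj
J/II-2 un I-1×I-2: jj
J/II-3 aff I-1×I-2: Jj
⇒ J over [I-1,I-2,II-1,II-2,II-3]: 1 consistent
S/I-1 aff ·: Ss|SS
S/I-2 aff ·: Ss|SS
S/II-1 aff I-1×I-2: Ss|SS
S/II-2 ? I-1×I-2: ss|Ss|SS
S/II-3 aff I-1×I-2: Ss|SS
⇒ S over [I-1,I-2,II-1,II-2,II-3]: 29 consistent

I-2 ∈ {Jj SS, Jj Ss}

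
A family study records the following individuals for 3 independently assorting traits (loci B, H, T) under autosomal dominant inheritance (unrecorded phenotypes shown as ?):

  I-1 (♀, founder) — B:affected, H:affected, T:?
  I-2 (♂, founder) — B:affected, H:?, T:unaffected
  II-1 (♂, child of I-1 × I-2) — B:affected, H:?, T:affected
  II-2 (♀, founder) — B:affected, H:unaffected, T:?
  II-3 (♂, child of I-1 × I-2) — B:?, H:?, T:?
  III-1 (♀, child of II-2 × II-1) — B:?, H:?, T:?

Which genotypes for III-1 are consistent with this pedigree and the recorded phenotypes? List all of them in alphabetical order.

B/I-1 aff ·: Bb|BB
B/I-2 aff ·: Bb|BB
B/II-1 aff I-1×I-2: Bb|BB
B/II-2 aff ·: Bb|BB
B/II-3 ? I-1×I-2: bb|Bb|BB
B/III-1 ? II-2×II-1: bb|Bb|BB
⇒ B over [I-1,I-2,II-1,II-2,II-3,III-1]: 59 consistent
H/I-1 aff ·: Hh|HH
H/I-2 ? ·: hh|Hh|HH
H/II-1 ? I-1×I-2: hh|Hh|HH
H/II-2 un ·: hh
H/II-3 ? I-1×I-2: hh|Hh|HH
H/III-1 ? II-2×II-1: hh|Hh
⇒ H over [I-1,I-2,II-1,II-2,II-3,III-1]: 33 consistent
T/I-1 ? ·: Tt|TT
T/I-2 un ·: tt
T/II-1 aff I-1×I-2: Tt
T/II-2 ? ·: tt|Tt|TT
T/II-3 ? I-1×I-2: tt|Tt
T/III-1 ? II-2×II-1: tt|Tt|TT
⇒ T over [I-1,I-2,II-1,II-2,II-3,III-1]: 21 consistent

III-1 ∈ {BB Hh TT, BB Hh Tt, BB Hh tt, BB hh TT, BB hh Tt, BB hh tt, Bb Hh TT, Bb Hh Tt, Bb Hh tt, Bb hh TT, Bb hh Tt, Bb hh tt, bb Hh TT, bb Hh Tt, bb Hh tt, bb hh TT, bb hh Tt, bb hh tt}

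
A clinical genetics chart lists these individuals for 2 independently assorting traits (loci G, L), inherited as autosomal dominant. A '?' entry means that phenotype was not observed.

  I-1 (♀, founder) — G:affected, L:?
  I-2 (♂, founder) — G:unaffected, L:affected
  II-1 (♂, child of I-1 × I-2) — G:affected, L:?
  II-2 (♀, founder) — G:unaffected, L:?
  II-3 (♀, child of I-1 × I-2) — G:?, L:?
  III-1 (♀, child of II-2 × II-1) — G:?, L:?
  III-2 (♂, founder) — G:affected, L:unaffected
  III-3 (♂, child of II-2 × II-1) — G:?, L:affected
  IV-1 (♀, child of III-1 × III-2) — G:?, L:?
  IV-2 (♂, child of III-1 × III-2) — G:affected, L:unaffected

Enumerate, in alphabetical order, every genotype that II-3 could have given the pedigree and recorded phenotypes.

II-3 ∈ {Gg LL, Gg Ll, Gg ll, gg LL, gg Ll, gg ll}

G/I-1 aff ·: Gg|GG
G/I-2 un ·: gg
G/II-1 aff I-1×I-2: Gg
G/II-2 un ·: gg
G/II-3 ? I-1×I-2: gg|Gg
G/III-1 ? II-2×II-1: gg|Gg
G/III-2 aff ·: Gg|GG
G/III-3 ? II-2×II-1: gg|Gg
G/IV-1 ? III-1×III-2: gg|Gg|GG
G/IV-2 aff III-1×III-2: Gg|GG
⇒ G over [I-1,I-2,II-1,II-2,II-3,III-1,III-2,III-3,IV-1,IV-2]: 78 consistent
L/I-1 ? ·: ll|Ll|LL
L/I-2 aff ·: Ll|LL
L/II-1 ? I-1×I-2: ll|Ll|LL
L/II-2 ? ·: ll|Ll|LL
L/II-3 ? I-1×I-2: ll|Ll|LL
L/III-1 ? II-2×II-1: ll|Ll
L/III-2 un ·: ll
L/III-3 aff II-2×II-1: Ll|LL
L/IV-1 ? III-1×III-2: ll|Ll
L/IV-2 un III-1×III-2: ll
⇒ L over [I-1,I-2,II-1,II-2,II-3,III-1,III-2,III-3,IV-1,IV-2]: 203 consistent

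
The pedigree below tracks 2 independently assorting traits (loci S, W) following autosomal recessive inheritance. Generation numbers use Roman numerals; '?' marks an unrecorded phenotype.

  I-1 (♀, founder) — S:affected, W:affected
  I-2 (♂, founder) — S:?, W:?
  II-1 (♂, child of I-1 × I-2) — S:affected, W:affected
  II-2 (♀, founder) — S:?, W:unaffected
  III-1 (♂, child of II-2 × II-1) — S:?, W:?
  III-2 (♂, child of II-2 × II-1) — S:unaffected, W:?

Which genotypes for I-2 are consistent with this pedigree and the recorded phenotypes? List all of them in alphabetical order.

I-2 ∈ {Ss Ww, Ss ww, ss Ww, ss ww}

S/I-1 aff ·: ss
S/I-2 ? ·: Ss|ss
S/II-1 aff I-1×I-2: ss
S/II-2 ? ·: SS|Ss
S/III-1 ? II-2×II-1: Ss|ss
S/III-2 un II-2×II-1: Ss
⇒ S over [I-1,I-2,II-1,II-2,III-1,III-2]: 6 consistent
W/I-1 aff ·: ww
W/I-2 ? ·: Ww|ww
W/II-1 aff I-1×I-2: ww
W/II-2 un ·: WW|Ww
W/III-1 ? II-2×II-1: Ww|ww
W/III-2 ? II-2×II-1: Ww|ww
⇒ W over [I-1,I-2,II-1,II-2,III-1,III-2]: 10 consistent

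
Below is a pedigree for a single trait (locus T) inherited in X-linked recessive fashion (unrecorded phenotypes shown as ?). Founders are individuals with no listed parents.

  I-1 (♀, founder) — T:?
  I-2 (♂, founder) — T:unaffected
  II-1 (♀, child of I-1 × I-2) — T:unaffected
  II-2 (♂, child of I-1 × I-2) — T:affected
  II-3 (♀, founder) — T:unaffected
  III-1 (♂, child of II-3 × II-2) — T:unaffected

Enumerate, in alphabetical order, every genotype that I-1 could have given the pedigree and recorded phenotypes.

I-1 ∈ {X^TX^t, X^tX^t}

T/I-1 ? ·: X^TX^t|X^tX^t
T/I-2 un ·: X^TY
T/II-1 un I-1×I-2: X^TX^T|X^TX^t
T/II-2 aff I-1×I-2: X^tY
T/II-3 un ·: X^TX^T|X^TX^t
T/III-1 un II-3×II-2: X^TY
⇒ T over [I-1,I-2,II-1,II-2,II-3,III-1]: 6 consistent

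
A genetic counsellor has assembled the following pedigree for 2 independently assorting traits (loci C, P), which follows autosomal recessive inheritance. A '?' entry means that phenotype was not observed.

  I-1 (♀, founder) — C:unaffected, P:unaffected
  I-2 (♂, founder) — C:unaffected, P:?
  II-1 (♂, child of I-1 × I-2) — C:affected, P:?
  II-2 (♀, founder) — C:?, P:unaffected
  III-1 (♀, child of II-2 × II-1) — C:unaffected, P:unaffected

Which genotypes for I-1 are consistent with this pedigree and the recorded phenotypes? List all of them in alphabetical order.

I-1 ∈ {Cc PP, Cc Pp}

C/I-1 un ·: Cc
C/I-2 un ·: Cc
C/II-1 aff I-1×I-2: cc
C/II-2 ? ·: CC|Cc
C/III-1 un II-2×II-1: Cc
⇒ C over [I-1,I-2,II-1,II-2,III-1]: 2 consistent
P/I-1 un ·: PP|Pp
P/I-2 ? ·: PP|Pp|pp
P/II-1 ? I-1×I-2: PP|Pp|pp
P/II-2 un ·: PP|Pp
P/III-1 un II-2×II-1: PP|Pp
⇒ P over [I-1,I-2,II-1,II-2,III-1]: 36 consistent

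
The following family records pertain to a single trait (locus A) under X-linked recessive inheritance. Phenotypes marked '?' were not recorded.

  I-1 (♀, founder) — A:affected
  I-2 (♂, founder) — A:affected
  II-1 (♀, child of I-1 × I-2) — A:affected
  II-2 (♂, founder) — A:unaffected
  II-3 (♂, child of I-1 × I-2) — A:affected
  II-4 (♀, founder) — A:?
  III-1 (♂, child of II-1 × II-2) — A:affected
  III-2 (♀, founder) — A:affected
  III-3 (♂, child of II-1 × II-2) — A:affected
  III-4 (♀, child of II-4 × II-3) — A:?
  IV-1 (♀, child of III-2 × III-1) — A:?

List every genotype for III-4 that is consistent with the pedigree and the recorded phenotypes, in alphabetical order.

A/I-1 aff ·: X^aX^a
A/I-2 aff ·: X^aY
A/II-1 aff I-1×I-2: X^aX^a
A/II-2 un ·: X^AY
A/II-3 aff I-1×I-2: X^aY
A/II-4 ? ·: X^AX^A|X^AX^a|X^aX^a
A/III-1 aff II-1×II-2: X^aY
A/III-2 aff ·: X^aX^a
A/III-3 aff II-1×II-2: X^aY
A/III-4 ? II-4×II-3: X^AX^a|X^aX^a
A/IV-1 ? III-2×III-1: X^aX^a
⇒ A over [I-1,I-2,II-1,II-2,II-3,II-4,III-1,III-2,III-3,III-4,IV-1]: 4 consistent

III-4 ∈ {X^AX^a, X^aX^a}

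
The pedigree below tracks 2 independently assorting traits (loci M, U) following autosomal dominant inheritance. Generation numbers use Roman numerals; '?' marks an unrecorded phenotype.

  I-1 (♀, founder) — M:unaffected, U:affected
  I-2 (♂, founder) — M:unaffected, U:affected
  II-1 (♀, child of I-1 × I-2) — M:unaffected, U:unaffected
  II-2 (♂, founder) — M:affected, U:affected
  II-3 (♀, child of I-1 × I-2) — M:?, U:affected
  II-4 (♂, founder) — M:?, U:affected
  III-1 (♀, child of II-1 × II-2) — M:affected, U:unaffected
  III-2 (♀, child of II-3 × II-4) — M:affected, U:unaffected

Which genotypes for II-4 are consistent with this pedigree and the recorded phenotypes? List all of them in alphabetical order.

M/I-1 un ·: mm
M/I-2 un ·: mm
M/II-1 un I-1×I-2: mm
M/II-2 aff ·: Mm|MM
M/II-3 ? I-1×I-2: mm
M/II-4 ? ·: Mm|MM
M/III-1 aff II-1×II-2: Mm
M/III-2 aff II-3×II-4: Mm
⇒ M over [I-1,I-2,II-1,II-2,II-3,II-4,III-1,III-2]: 4 consistent
U/I-1 aff ·: Uu
U/I-2 aff ·: Uu
U/II-1 un I-1×I-2: uu
U/II-2 aff ·: Uu
U/II-3 aff I-1×I-2: Uu
U/II-4 aff ·: Uu
U/III-1 un II-1×II-2: uu
U/III-2 un II-3×II-4: uu
⇒ U over [I-1,I-2,II-1,II-2,II-3,II-4,III-1,III-2]: 1 consistent

II-4 ∈ {MM Uu, Mm Uu}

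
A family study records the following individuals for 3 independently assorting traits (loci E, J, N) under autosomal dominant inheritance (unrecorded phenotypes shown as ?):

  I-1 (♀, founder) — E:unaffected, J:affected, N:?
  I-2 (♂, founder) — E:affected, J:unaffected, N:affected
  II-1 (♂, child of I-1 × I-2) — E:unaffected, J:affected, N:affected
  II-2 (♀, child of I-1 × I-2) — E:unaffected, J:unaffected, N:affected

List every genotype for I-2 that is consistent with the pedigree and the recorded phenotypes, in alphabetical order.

E/I-1 un ·: ee
E/I-2 aff ·: Ee
E/II-1 un I-1×I-2: ee
E/II-2 un I-1×I-2: ee
⇒ E over [I-1,I-2,II-1,II-2]: 1 consistent
J/I-1 aff ·: Jj
J/I-2 un ·: jj
J/II-1 aff I-1×I-2: Jj
J/II-2 un I-1×I-2: jj
⇒ J over [I-1,I-2,II-1,II-2]: 1 consistent
N/I-1 ? ·: nn|Nn|NN
N/I-2 aff ·: Nn|NN
N/II-1 aff I-1×I-2: Nn|NN
N/II-2 aff I-1×I-2: Nn|NN
⇒ N over [I-1,I-2,II-1,II-2]: 15 consistent

I-2 ∈ {Ee jj NN, Ee jj Nn}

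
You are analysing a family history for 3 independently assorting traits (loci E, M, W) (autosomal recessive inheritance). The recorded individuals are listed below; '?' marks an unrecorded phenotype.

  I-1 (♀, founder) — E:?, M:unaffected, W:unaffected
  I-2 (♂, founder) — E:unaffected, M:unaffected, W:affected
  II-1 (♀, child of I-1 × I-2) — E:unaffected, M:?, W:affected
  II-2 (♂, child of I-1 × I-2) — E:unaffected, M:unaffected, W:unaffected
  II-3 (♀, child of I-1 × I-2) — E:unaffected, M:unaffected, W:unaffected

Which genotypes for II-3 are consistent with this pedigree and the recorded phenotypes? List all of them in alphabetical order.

E/I-1 ? ·: EE|Ee|ee
E/I-2 un ·: EE|Ee
E/II-1 un I-1×I-2: EE|Ee
E/II-2 un I-1×I-2: EE|Ee
E/II-3 un I-1×I-2: EE|Ee
⇒ E over [I-1,I-2,II-1,II-2,II-3]: 27 consistent
M/I-1 un ·: MM|Mm
M/I-2 un ·: MM|Mm
M/II-1 ? I-1×I-2: MM|Mm|mm
M/II-2 un I-1×I-2: MM|Mm
M/II-3 un I-1×I-2: MM|Mm
⇒ M over [I-1,I-2,II-1,II-2,II-3]: 29 consistent
W/I-1 un ·: Ww
W/I-2 aff ·: ww
W/II-1 aff I-1×I-2: ww
W/II-2 un I-1×I-2: Ww
W/II-3 un I-1×I-2: Ww
⇒ W over [I-1,I-2,II-1,II-2,II-3]: 1 consistent

II-3 ∈ {EE MM Ww, EE Mm Ww, Ee MM Ww, Ee Mm Ww}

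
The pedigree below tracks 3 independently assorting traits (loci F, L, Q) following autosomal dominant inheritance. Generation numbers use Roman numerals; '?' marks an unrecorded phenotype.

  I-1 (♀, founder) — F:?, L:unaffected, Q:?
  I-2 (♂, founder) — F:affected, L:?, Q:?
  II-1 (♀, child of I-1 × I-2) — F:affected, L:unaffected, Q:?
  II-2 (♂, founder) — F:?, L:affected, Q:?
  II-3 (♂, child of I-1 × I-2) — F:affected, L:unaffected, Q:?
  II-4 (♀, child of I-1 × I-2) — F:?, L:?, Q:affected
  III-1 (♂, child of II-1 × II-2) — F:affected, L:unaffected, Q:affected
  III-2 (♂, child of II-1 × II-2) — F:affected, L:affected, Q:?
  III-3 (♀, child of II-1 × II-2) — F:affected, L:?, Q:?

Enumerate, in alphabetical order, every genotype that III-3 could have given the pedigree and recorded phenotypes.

F/I-1 ? ·: ff|Ff|FF
F/I-2 aff ·: Ff|FF
F/II-1 aff I-1×I-2: Ff|FF
F/II-2 ? ·: ff|Ff|FF
F/II-3 aff I-1×I-2: Ff|FF
F/II-4 ? I-1×I-2: ff|Ff|FF
F/III-1 aff II-1×II-2: Ff|FF
F/III-2 aff II-1×II-2: Ff|FF
F/III-3 aff II-1×II-2: Ff|FF
⇒ F over [I-1,I-2,II-1,II-2,II-3,II-4,III-1,III-2,III-3]: 439 consistent
L/I-1 un ·: ll
L/I-2 ? ·: ll|Ll
L/II-1 un I-1×I-2: ll
L/II-2 aff ·: Ll
L/II-3 un I-1×I-2: ll
L/II-4 ? I-1×I-2: ll|Ll
L/III-1 un II-1×II-2: ll
L/III-2 aff II-1×II-2: Ll
L/III-3 ? II-1×II-2: ll|Ll
⇒ L over [I-1,I-2,II-1,II-2,II-3,II-4,III-1,III-2,III-3]: 6 consistent
Q/I-1 ? ·: qq|Qq|QQ
Q/I-2 ? ·: qq|Qq|QQ
Q/II-1 ? I-1×I-2: qq|Qq|QQ
Q/II-2 ? ·: qq|Qq|QQ
Q/II-3 ? I-1×I-2: qq|Qq|QQ
Q/II-4 aff I-1×I-2: Qq|QQ
Q/III-1 aff II-1×II-2: Qq|QQ
Q/III-2 ? II-1×II-2: qq|Qq|QQ
Q/III-3 ? II-1×II-2: qq|Qq|QQ
⇒ Q over [I-1,I-2,II-1,II-2,II-3,II-4,III-1,III-2,III-3]: 800 consistent

III-3 ∈ {FF Ll QQ, FF Ll Qq, FF Ll qq, FF ll QQ, FF ll Qq, FF ll qq, Ff Ll QQ, Ff Ll Qq, Ff Ll qq, Ff ll QQ, Ff ll Qq, Ff ll qq}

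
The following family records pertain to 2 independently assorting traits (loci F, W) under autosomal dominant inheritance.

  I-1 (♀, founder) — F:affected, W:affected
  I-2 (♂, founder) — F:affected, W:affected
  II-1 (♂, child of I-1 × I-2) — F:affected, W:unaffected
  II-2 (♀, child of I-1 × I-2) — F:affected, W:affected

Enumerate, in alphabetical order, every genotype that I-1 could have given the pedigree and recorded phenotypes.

F/I-1 aff ·: Ff|FF
F/I-2 aff ·: Ff|FF
F/II-1 aff I-1×I-2: Ff|FF
F/II-2 aff I-1×I-2: Ff|FF
⇒ F over [I-1,I-2,II-1,II-2]: 13 consistent
W/I-1 aff ·: Ww
W/I-2 aff ·: Ww
W/II-1 un I-1×I-2: ww
W/II-2 aff I-1×I-2: Ww|WW
⇒ W over [I-1,I-2,II-1,II-2]: 2 consistent

I-1 ∈ {FF Ww, Ff Ww}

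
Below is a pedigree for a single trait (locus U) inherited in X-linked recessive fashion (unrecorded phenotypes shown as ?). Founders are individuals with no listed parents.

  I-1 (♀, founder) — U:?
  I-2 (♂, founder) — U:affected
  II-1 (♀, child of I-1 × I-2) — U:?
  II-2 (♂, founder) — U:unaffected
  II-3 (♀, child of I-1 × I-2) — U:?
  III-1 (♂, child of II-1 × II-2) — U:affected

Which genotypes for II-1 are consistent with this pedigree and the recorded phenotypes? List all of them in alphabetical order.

U/I-1 ? ·: X^UX^U|X^UX^u|X^uX^u
U/I-2 aff ·: X^uY
U/II-1 ? I-1×I-2: X^UX^u|X^uX^u
U/II-2 un ·: X^UY
U/II-3 ? I-1×I-2: X^UX^u|X^uX^u
U/III-1 aff II-1×II-2: X^uY
⇒ U over [I-1,I-2,II-1,II-2,II-3,III-1]: 6 consistent

II-1 ∈ {X^UX^u, X^uX^u}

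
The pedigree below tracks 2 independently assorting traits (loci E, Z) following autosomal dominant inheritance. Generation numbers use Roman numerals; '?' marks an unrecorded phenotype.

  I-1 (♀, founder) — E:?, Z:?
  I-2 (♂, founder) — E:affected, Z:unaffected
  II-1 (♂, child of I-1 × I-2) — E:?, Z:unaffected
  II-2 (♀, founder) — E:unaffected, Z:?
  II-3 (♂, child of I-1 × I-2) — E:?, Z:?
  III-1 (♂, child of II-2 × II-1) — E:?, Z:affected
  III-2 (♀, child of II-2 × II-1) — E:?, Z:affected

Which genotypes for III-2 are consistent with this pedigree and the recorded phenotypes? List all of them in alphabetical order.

III-2 ∈ {Ee Zz, ee Zz}

E/I-1 ? ·: ee|Ee|EE
E/I-2 aff ·: Ee|EE
E/II-1 ? I-1×I-2: ee|Ee|EE
E/II-2 un ·: ee
E/II-3 ? I-1×I-2: ee|Ee|EE
E/III-1 ? II-2×II-1: ee|Ee
E/III-2 ? II-2×II-1: ee|Ee
⇒ E over [I-1,I-2,II-1,II-2,II-3,III-1,III-2]: 53 consistent
Z/I-1 ? ·: zz|Zz
Z/I-2 un ·: zz
Z/II-1 un I-1×I-2: zz
Z/II-2 ? ·: Zz|ZZ
Z/II-3 ? I-1×I-2: zz|Zz
Z/III-1 aff II-2×II-1: Zz
Z/III-2 aff II-2×II-1: Zz
⇒ Z over [I-1,I-2,II-1,II-2,II-3,III-1,III-2]: 6 consistent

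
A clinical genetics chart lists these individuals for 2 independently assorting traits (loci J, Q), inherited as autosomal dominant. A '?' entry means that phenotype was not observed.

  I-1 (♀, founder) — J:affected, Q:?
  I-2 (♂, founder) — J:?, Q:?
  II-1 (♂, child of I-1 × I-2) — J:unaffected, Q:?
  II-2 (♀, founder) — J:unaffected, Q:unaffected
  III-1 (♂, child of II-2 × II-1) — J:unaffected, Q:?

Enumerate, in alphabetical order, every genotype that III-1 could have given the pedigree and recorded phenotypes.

III-1 ∈ {jj Qq, jj qq}

J/I-1 aff ·: Jj
J/I-2 ? ·: jj|Jj
J/II-1 un I-1×I-2: jj
J/II-2 un ·: jj
J/III-1 un II-2×II-1: jj
⇒ J over [I-1,I-2,II-1,II-2,III-1]: 2 consistent
Q/I-1 ? ·: qq|Qq|QQ
Q/I-2 ? ·: qq|Qq|QQ
Q/II-1 ? I-1×I-2: qq|Qq|QQ
Q/II-2 un ·: qq
Q/III-1 ? II-2×II-1: qq|Qq
⇒ Q over [I-1,I-2,II-1,II-2,III-1]: 22 consistent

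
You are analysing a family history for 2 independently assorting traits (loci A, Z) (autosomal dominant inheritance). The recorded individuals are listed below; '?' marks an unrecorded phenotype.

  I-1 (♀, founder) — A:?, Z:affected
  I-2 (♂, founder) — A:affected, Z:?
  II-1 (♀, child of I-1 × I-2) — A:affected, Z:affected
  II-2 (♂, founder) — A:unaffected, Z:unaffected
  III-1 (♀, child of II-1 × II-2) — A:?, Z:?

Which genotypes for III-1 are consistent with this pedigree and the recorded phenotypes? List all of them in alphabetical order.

A/I-1 ? ·: aa|Aa|AA
A/I-2 aff ·: Aa|AA
A/II-1 aff I-1×I-2: Aa|AA
A/II-2 un ·: aa
A/III-1 ? II-1×II-2: aa|Aa
⇒ A over [I-1,I-2,II-1,II-2,III-1]: 14 consistent
Z/I-1 aff ·: Zz|ZZ
Z/I-2 ? ·: zz|Zz|ZZ
Z/II-1 aff I-1×I-2: Zz|ZZ
Z/II-2 un ·: zz
Z/III-1 ? II-1×II-2: zz|Zz
⇒ Z over [I-1,I-2,II-1,II-2,III-1]: 14 consistent

III-1 ∈ {Aa Zz, Aa zz, aa Zz, aa zz}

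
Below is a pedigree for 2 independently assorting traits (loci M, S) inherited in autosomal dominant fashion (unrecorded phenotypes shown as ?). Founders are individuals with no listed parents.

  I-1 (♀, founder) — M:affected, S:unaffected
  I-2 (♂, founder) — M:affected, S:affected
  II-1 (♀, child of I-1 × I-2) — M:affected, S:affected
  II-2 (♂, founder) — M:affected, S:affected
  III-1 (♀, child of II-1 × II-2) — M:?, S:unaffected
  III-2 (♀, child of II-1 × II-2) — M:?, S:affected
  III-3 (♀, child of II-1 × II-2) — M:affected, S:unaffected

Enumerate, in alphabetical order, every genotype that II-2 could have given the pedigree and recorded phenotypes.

II-2 ∈ {MM Ss, Mm Ss}

M/I-1 aff ·: Mm|MM
M/I-2 aff ·: Mm|MM
M/II-1 aff I-1×I-2: Mm|MM
M/II-2 aff ·: Mm|MM
M/III-1 ? II-1×II-2: mm|Mm|MM
M/III-2 ? II-1×II-2: mm|Mm|MM
M/III-3 aff II-1×II-2: Mm|MM
⇒ M over [I-1,I-2,II-1,II-2,III-1,III-2,III-3]: 114 consistent
S/I-1 un ·: ss
S/I-2 aff ·: Ss|SS
S/II-1 aff I-1×I-2: Ss
S/II-2 aff ·: Ss
S/III-1 un II-1×II-2: ss
S/III-2 aff II-1×II-2: Ss|SS
S/III-3 un II-1×II-2: ss
⇒ S over [I-1,I-2,II-1,II-2,III-1,III-2,III-3]: 4 consistent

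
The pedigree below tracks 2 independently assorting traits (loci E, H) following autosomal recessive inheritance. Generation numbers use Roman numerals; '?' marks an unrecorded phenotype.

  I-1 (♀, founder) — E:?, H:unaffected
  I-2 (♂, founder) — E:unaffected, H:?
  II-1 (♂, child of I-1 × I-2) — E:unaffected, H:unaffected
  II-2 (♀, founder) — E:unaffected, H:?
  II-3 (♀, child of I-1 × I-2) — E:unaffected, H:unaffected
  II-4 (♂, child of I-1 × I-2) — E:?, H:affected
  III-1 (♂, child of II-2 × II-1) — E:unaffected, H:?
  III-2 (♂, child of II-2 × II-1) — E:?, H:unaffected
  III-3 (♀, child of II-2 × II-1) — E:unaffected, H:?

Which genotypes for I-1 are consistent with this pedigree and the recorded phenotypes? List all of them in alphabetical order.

E/I-1 ? ·: EE|Ee|ee
E/I-2 un ·: EE|Ee
E/II-1 un I-1×I-2: EE|Ee
E/II-2 un ·: EE|Ee
E/II-3 un I-1×I-2: EE|Ee
E/II-4 ? I-1×I-2: EE|Ee|ee
E/III-1 un II-2×II-1: EE|Ee
E/III-2 ? II-2×II-1: EE|Ee|ee
E/III-3 un II-2×II-1: EE|Ee
⇒ E over [I-1,I-2,II-1,II-2,II-3,II-4,III-1,III-2,III-3]: 475 consistent
H/I-1 un ·: Hh
H/I-2 ? ·: Hh|hh
H/II-1 un I-1×I-2: HH|Hh
H/II-2 ? ·: HH|Hh|hh
H/II-3 un I-1×I-2: HH|Hh
H/II-4 aff I-1×I-2: hh
H/III-1 ? II-2×II-1: HH|Hh|hh
H/III-2 un II-2×II-1: HH|Hh
H/III-3 ? II-2×II-1: HH|Hh|hh
⇒ H over [I-1,I-2,II-1,II-2,II-3,II-4,III-1,III-2,III-3]: 110 consistent

I-1 ∈ {EE Hh, Ee Hh, ee Hh}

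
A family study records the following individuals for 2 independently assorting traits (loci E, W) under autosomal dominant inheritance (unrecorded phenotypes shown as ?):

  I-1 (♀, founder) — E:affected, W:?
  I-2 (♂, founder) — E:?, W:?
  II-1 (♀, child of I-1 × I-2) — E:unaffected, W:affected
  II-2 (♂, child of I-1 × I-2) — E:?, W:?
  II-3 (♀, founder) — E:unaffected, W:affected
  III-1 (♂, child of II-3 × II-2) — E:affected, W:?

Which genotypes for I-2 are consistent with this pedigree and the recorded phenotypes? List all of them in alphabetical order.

I-2 ∈ {Ee WW, Ee Ww, Ee ww, ee WW, ee Ww, ee ww}

E/I-1 aff ·: Ee
E/I-2 ? ·: ee|Ee
E/II-1 un I-1×I-2: ee
E/II-2 ? I-1×I-2: Ee|EE
E/II-3 un ·: ee
E/III-1 aff II-3×II-2: Ee
⇒ E over [I-1,I-2,II-1,II-2,II-3,III-1]: 3 consistent
W/I-1 ? ·: ww|Ww|WW
W/I-2 ? ·: ww|Ww|WW
W/II-1 aff I-1×I-2: Ww|WW
W/II-2 ? I-1×I-2: ww|Ww|WW
W/II-3 aff ·: Ww|WW
W/III-1 ? II-3×II-2: ww|Ww|WW
⇒ W over [I-1,I-2,II-1,II-2,II-3,III-1]: 83 consistent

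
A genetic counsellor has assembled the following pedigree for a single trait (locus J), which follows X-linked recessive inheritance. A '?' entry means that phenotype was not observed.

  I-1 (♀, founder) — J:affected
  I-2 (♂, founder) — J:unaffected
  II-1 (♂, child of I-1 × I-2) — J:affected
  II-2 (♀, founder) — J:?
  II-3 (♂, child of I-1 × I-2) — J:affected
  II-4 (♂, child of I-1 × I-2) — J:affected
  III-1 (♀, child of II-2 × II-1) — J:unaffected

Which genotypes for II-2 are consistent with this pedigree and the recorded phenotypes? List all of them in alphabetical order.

J/I-1 aff ·: X^jX^j
J/I-2 un ·: X^JY
J/II-1 aff I-1×I-2: X^jY
J/II-2 ? ·: X^JX^J|X^JX^j
J/II-3 aff I-1×I-2: X^jY
J/II-4 aff I-1×I-2: X^jY
J/III-1 un II-2×II-1: X^JX^j
⇒ J over [I-1,I-2,II-1,II-2,II-3,II-4,III-1]: 2 consistent

II-2 ∈ {X^JX^J, X^JX^j}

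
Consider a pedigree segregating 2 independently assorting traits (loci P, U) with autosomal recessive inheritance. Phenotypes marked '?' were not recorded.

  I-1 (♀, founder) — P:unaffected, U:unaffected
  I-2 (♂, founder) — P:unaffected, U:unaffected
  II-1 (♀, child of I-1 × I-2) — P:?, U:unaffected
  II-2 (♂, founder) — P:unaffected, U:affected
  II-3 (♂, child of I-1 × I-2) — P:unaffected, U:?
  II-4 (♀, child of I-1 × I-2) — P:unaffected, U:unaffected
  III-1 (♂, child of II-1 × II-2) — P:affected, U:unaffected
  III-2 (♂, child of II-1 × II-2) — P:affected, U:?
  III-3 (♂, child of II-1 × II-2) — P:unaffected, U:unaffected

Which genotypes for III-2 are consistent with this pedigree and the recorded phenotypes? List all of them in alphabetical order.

III-2 ∈ {pp Uu, pp uu}

P/I-1 un ·: PP|Pp
P/I-2 un ·: PP|Pp
P/II-1 ? I-1×I-2: Pp|pp
P/II-2 un ·: Pp
P/II-3 un I-1×I-2: PP|Pp
P/II-4 un I-1×I-2: PP|Pp
P/III-1 aff II-1×II-2: pp
P/III-2 aff II-1×II-2: pp
P/III-3 un II-1×II-2: PP|Pp
⇒ P over [I-1,I-2,II-1,II-2,II-3,II-4,III-1,III-2,III-3]: 28 consistent
U/I-1 un ·: UU|Uu
U/I-2 un ·: UU|Uu
U/II-1 un I-1×I-2: UU|Uu
U/II-2 aff ·: uu
U/II-3 ? I-1×I-2: UU|Uu|uu
U/II-4 un I-1×I-2: UU|Uu
U/III-1 un II-1×II-2: Uu
U/III-2 ? II-1×II-2: Uu|uu
U/III-3 un II-1×II-2: Uu
⇒ U over [I-1,I-2,II-1,II-2,II-3,II-4,III-1,III-2,III-3]: 43 consistent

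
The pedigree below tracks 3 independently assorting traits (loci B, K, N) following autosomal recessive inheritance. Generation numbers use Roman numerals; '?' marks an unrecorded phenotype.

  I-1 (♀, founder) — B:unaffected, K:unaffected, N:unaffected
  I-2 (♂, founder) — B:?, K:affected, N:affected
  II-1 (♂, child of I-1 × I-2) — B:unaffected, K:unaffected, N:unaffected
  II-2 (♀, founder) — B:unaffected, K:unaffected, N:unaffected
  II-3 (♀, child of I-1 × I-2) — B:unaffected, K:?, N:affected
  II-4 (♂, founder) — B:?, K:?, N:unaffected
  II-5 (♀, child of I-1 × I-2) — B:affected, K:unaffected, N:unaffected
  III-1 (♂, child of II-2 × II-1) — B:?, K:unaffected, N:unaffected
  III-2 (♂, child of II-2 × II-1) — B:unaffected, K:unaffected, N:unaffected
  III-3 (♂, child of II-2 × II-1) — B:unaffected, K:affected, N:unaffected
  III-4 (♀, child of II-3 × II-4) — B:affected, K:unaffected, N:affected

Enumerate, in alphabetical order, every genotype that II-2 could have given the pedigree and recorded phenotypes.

II-2 ∈ {BB Kk NN, BB Kk Nn, Bb Kk NN, Bb Kk Nn}

B/I-1 un ·: Bb
B/I-2 ? ·: Bb|bb
B/II-1 un I-1×I-2: BB|Bb
B/II-2 un ·: BB|Bb
B/II-3 un I-1×I-2: Bb
B/II-4 ? ·: Bb|bb
B/II-5 aff I-1×I-2: bb
B/III-1 ? II-2×II-1: BB|Bb|bb
B/III-2 un II-2×II-1: BB|Bb
B/III-3 un II-2×II-1: BB|Bb
B/III-4 aff II-3×II-4: bb
⇒ B over [I-1,I-2,II-1,II-2,II-3,II-4,II-5,III-1,III-2,III-3,III-4]: 98 consistent
K/I-1 un ·: KK|Kk
K/I-2 aff ·: kk
K/II-1 un I-1×I-2: Kk
K/II-2 un ·: Kk
K/II-3 ? I-1×I-2: Kk|kk
K/II-4 ? ·: KK|Kk|kk
K/II-5 un I-1×I-2: Kk
K/III-1 un II-2×II-1: KK|Kk
K/III-2 un II-2×II-1: KK|Kk
K/III-3 aff II-2×II-1: kk
K/III-4 un II-3×II-4: KK|Kk
⇒ K over [I-1,I-2,II-1,II-2,II-3,II-4,II-5,III-1,III-2,III-3,III-4]: 48 consistent
N/I-1 un ·: Nn
N/I-2 aff ·: nn
N/II-1 un I-1×I-2: Nn
N/II-2 un ·: NN|Nn
N/II-3 aff I-1×I-2: nn
N/II-4 un ·: Nn
N/II-5 un I-1×I-2: Nn
N/III-1 un II-2×II-1: NN|Nn
N/III-2 un II-2×II-1: NN|Nn
N/III-3 un II-2×II-1: NN|Nn
N/III-4 aff II-3×II-4: nn
⇒ N over [I-1,I-2,II-1,II-2,II-3,II-4,II-5,III-1,III-2,III-3,III-4]: 16 consistent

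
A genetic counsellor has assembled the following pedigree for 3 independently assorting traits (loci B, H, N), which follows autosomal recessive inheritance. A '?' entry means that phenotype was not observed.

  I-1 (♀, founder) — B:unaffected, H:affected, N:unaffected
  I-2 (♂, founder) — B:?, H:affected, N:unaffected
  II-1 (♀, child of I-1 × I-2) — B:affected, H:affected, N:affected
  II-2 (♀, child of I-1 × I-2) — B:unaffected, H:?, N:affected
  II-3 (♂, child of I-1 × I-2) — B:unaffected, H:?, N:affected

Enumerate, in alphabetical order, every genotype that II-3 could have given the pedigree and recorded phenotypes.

B/I-1 un ·: Bb
B/I-2 ? ·: Bb|bb
B/II-1 aff I-1×I-2: bb
B/II-2 un I-1×I-2: BB|Bb
B/II-3 un I-1×I-2: BB|Bb
⇒ B over [I-1,I-2,II-1,II-2,II-3]: 5 consistent
H/I-1 aff ·: hh
H/I-2 aff ·: hh
H/II-1 aff I-1×I-2: hh
H/II-2 ? I-1×I-2: hh
H/II-3 ? I-1×I-2: hh
⇒ H over [I-1,I-2,II-1,II-2,II-3]: 1 consistent
N/I-1 un ·: Nn
N/I-2 un ·: Nn
N/II-1 aff I-1×I-2: nn
N/II-2 aff I-1×I-2: nn
N/II-3 aff I-1×I-2: nn
⇒ N over [I-1,I-2,II-1,II-2,II-3]: 1 consistent

II-3 ∈ {BB hh nn, Bb hh nn}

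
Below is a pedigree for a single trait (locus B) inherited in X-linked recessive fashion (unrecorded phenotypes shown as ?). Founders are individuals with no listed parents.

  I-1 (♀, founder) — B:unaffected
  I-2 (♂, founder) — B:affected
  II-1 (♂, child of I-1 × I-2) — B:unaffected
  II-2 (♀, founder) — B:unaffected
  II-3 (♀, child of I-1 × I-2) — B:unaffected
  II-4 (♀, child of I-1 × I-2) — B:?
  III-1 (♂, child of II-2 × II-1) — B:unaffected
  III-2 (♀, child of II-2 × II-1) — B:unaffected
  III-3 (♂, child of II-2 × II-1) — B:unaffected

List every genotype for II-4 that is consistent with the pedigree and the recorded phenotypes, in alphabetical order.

II-4 ∈ {X^BX^b, X^bX^b}

B/I-1 un ·: X^BX^B|X^BX^b
B/I-2 aff ·: X^bY
B/II-1 un I-1×I-2: X^BY
B/II-2 un ·: X^BX^B|X^BX^b
B/II-3 un I-1×I-2: X^BX^b
B/II-4 ? I-1×I-2: X^BX^b|X^bX^b
B/III-1 un II-2×II-1: X^BY
B/III-2 un II-2×II-1: X^BX^B|X^BX^b
B/III-3 un II-2×II-1: X^BY
⇒ B over [I-1,I-2,II-1,II-2,II-3,II-4,III-1,III-2,III-3]: 9 consistent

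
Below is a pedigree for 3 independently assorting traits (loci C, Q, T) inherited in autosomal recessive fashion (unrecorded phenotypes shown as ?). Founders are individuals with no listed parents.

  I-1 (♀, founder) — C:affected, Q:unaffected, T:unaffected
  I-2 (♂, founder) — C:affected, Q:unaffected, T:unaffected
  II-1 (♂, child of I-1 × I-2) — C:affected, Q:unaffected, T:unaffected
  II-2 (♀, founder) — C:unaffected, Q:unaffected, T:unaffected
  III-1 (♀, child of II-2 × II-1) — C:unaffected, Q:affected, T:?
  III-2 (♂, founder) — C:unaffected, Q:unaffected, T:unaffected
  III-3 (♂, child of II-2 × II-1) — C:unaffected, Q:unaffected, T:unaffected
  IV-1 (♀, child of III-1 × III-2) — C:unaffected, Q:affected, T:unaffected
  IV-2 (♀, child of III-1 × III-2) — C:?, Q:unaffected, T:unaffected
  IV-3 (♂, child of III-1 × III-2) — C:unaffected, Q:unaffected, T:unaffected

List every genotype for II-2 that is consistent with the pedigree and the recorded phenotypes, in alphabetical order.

C/I-1 aff ·: cc
C/I-2 aff ·: cc
C/II-1 aff I-1×I-2: cc
C/II-2 un ·: CC|Cc
C/III-1 un II-2×II-1: Cc
C/III-2 un ·: CC|Cc
C/III-3 un II-2×II-1: Cc
C/IV-1 un III-1×III-2: CC|Cc
C/IV-2 ? III-1×III-2: CC|Cc|cc
C/IV-3 un III-1×III-2: CC|Cc
⇒ C over [I-1,I-2,II-1,II-2,III-1,III-2,III-3,IV-1,IV-2,IV-3]: 40 consistent
Q/I-1 un ·: QQ|Qq
Q/I-2 un ·: QQ|Qq
Q/II-1 un I-1×I-2: Qq
Q/II-2 un ·: Qq
Q/III-1 aff II-2×II-1: qq
Q/III-2 un ·: Qq
Q/III-3 un II-2×II-1: QQ|Qq
Q/IV-1 aff III-1×III-2: qq
Q/IV-2 un III-1×III-2: Qq
Q/IV-3 un III-1×III-2: Qq
⇒ Q over [I-1,I-2,II-1,II-2,III-1,III-2,III-3,IV-1,IV-2,IV-3]: 6 consistent
T/I-1 un ·: TT|Tt
T/I-2 un ·: TT|Tt
T/II-1 un I-1×I-2: TT|Tt
T/II-2 un ·: TT|Tt
T/III-1 ? II-2×II-1: TT|Tt|tt
T/III-2 un ·: TT|Tt
T/III-3 un II-2×II-1: TT|Tt
T/IV-1 un III-1×III-2: TT|Tt
T/IV-2 un III-1×III-2: TT|Tt
T/IV-3 un III-1×III-2: TT|Tt
⇒ T over [I-1,I-2,II-1,II-2,III-1,III-2,III-3,IV-1,IV-2,IV-3]: 548 consistent

II-2 ∈ {CC Qq TT, CC Qq Tt, Cc Qq TT, Cc Qq Tt}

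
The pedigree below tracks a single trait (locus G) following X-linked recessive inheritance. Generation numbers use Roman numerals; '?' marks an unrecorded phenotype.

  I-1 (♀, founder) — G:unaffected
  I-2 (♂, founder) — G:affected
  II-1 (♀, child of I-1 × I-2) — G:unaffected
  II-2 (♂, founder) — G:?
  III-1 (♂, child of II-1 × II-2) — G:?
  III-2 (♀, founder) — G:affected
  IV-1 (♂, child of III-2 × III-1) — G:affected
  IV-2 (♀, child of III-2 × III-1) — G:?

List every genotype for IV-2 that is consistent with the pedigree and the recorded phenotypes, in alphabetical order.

IV-2 ∈ {X^GX^g, X^gX^g}

G/I-1 un ·: X^GX^G|X^GX^g
G/I-2 aff ·: X^gY
G/II-1 un I-1×I-2: X^GX^g
G/II-2 ? ·: X^GY|X^gY
G/III-1 ? II-1×II-2: X^GY|X^gY
G/III-2 aff ·: X^gX^g
G/IV-1 aff III-2×III-1: X^gY
G/IV-2 ? III-2×III-1: X^GX^g|X^gX^g
⇒ G over [I-1,I-2,II-1,II-2,III-1,III-2,IV-1,IV-2]: 8 consistent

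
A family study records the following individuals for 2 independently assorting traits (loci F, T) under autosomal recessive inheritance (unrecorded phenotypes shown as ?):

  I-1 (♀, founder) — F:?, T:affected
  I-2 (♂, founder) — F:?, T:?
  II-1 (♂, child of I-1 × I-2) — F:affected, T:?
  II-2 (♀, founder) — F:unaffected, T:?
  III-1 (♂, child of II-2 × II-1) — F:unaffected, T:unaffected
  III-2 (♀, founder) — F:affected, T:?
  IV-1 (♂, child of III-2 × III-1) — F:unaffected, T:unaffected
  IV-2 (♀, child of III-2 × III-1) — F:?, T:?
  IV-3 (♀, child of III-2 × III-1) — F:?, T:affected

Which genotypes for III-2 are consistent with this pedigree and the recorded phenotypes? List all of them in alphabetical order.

F/I-1 ? ·: Ff|ff
F/I-2 ? ·: Ff|ff
F/II-1 aff I-1×I-2: ff
F/II-2 un ·: FF|Ff
F/III-1 un II-2×II-1: Ff
F/III-2 aff ·: ff
F/IV-1 un III-2×III-1: Ff
F/IV-2 ? III-2×III-1: Ff|ff
F/IV-3 ? III-2×III-1: Ff|ff
⇒ F over [I-1,I-2,II-1,II-2,III-1,III-2,IV-1,IV-2,IV-3]: 32 consistent
T/I-1 aff ·: tt
T/I-2 ? ·: TT|Tt|tt
T/II-1 ? I-1×I-2: Tt|tt
T/II-2 ? ·: TT|Tt|tt
T/III-1 un II-2×II-1: Tt
T/III-2 ? ·: Tt|tt
T/IV-1 un III-2×III-1: TT|Tt
T/IV-2 ? III-2×III-1: TT|Tt|tt
T/IV-3 aff III-2×III-1: tt
⇒ T over [I-1,I-2,II-1,II-2,III-1,III-2,IV-1,IV-2,IV-3]: 80 consistent

III-2 ∈ {ff Tt, ff tt}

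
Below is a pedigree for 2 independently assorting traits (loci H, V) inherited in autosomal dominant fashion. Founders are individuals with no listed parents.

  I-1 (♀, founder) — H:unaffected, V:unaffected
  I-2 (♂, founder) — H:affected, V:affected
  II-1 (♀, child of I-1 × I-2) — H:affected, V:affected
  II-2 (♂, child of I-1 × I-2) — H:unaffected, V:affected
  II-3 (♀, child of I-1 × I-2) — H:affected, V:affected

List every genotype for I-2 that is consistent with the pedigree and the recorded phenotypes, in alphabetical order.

H/I-1 un ·: hh
H/I-2 aff ·: Hh
H/II-1 aff I-1×I-2: Hh
H/II-2 un I-1×I-2: hh
H/II-3 aff I-1×I-2: Hh
⇒ H over [I-1,I-2,II-1,II-2,II-3]: 1 consistent
V/I-1 un ·: vv
V/I-2 aff ·: Vv|VV
V/II-1 aff I-1×I-2: Vv
V/II-2 aff I-1×I-2: Vv
V/II-3 aff I-1×I-2: Vv
⇒ V over [I-1,I-2,II-1,II-2,II-3]: 2 consistent

I-2 ∈ {Hh VV, Hh Vv}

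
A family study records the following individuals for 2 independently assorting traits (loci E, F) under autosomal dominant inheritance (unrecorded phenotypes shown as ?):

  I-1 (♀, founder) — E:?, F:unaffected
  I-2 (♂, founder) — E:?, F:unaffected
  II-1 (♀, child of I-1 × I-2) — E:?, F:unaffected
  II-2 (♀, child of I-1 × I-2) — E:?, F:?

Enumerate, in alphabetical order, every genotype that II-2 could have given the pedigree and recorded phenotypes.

II-2 ∈ {EE ff, Ee ff, ee ff}

E/I-1 ? ·: ee|Ee|EE
E/I-2 ? ·: ee|Ee|EE
E/II-1 ? I-1×I-2: ee|Ee|EE
E/II-2 ? I-1×I-2: ee|Ee|EE
⇒ E over [I-1,I-2,II-1,II-2]: 29 consistent
F/I-1 un ·: ff
F/I-2 un ·: ff
F/II-1 un I-1×I-2: ff
F/II-2 ? I-1×I-2: ff
⇒ F over [I-1,I-2,II-1,II-2]: 1 consistent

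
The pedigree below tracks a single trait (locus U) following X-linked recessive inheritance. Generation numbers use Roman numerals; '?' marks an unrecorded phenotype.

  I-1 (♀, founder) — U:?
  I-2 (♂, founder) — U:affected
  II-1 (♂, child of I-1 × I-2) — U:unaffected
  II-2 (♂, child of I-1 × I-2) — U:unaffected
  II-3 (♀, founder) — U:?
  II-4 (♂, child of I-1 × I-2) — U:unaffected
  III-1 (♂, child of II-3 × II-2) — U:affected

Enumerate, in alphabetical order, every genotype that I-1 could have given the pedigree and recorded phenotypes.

U/I-1 ? ·: X^UX^U|X^UX^u
U/I-2 aff ·: X^uY
U/II-1 un I-1×I-2: X^UY
U/II-2 un I-1×I-2: X^UY
U/II-3 ? ·: X^UX^u|X^uX^u
U/II-4 un I-1×I-2: X^UY
U/III-1 aff II-3×II-2: X^uY
⇒ U over [I-1,I-2,II-1,II-2,II-3,II-4,III-1]: 4 consistent

I-1 ∈ {X^UX^U, X^UX^u}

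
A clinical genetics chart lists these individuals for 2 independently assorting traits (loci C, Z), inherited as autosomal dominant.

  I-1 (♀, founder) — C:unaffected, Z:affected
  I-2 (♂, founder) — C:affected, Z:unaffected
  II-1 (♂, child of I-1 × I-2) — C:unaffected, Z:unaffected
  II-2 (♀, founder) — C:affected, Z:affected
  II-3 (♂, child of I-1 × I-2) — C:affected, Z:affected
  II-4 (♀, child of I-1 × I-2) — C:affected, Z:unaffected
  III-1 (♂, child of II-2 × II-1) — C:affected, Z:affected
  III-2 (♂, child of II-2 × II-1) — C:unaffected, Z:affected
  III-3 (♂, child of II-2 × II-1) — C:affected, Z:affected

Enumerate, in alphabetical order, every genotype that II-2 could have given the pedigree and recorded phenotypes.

C/I-1 un ·: cc
C/I-2 aff ·: Cc
C/II-1 un I-1×I-2: cc
C/II-2 aff ·: Cc
C/II-3 aff I-1×I-2: Cc
C/II-4 aff I-1×I-2: Cc
C/III-1 aff II-2×II-1: Cc
C/III-2 un II-2×II-1: cc
C/III-3 aff II-2×II-1: Cc
⇒ C over [I-1,I-2,II-1,II-2,II-3,II-4,III-1,III-2,III-3]: 1 consistent
Z/I-1 aff ·: Zz
Z/I-2 un ·: zz
Z/II-1 un I-1×I-2: zz
Z/II-2 aff ·: Zz|ZZ
Z/II-3 aff I-1×I-2: Zz
Z/II-4 un I-1×I-2: zz
Z/III-1 aff II-2×II-1: Zz
Z/III-2 aff II-2×II-1: Zz
Z/III-3 aff II-2×II-1: Zz
⇒ Z over [I-1,I-2,II-1,II-2,II-3,II-4,III-1,III-2,III-3]: 2 consistent

II-2 ∈ {Cc ZZ, Cc Zz}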